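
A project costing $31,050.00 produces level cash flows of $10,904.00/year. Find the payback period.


Formula: Payback = investment / annual cash flow
Substituting: Payback = $31,050.00 / $10,904.00
Payback = 2.8476 years

2.8476 years


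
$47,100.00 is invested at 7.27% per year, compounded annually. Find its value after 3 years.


Formula: FV = P * (1 + r)^n
Substituting: FV = $47,100.00 * (1 + 0.0727)^3
Growth factor: (1.0727)^3 = 1.23434
FV = $47,100.00 * 1.23434 = $58,137.42

$58,137.42


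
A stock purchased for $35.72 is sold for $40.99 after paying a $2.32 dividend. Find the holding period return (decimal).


Formula: HPR = (P1 - P0 + D) / P0
Gain: $40.99 - $35.72 + $2.32 = $7.59
HPR = $7.59 / $35.72 = 0.2125

0.2125


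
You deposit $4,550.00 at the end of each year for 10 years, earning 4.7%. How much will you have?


Formula: FV = PMT * ((1+r)^n - 1) / r
Growth factor: (1 + 0.047)^10 = 1.582949
Numerator: 1.582949 - 1 = 0.582949
FV = $4,550.00 * 0.582949 / 0.047 = $56,434.39

$56,434.39


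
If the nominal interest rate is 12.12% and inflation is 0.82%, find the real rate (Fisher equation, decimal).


Formula: (1 + r_real) = (1 + r_nom) / (1 + inflation)
Substituting: (1 + r_real) = 1.1212 / 1.0082
(1 + r_real) = 1.112081
r_real = 1.112081 - 1 = 0.112081

0.112081


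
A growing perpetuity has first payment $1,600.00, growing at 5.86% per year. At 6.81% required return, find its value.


Formula: PV = C / (r - g)
Spread: r - g = 0.0681 - 0.0586 = 0.0095
Substituting: PV = $1,600.00 / 0.0095
PV = $168,421.05

$168,421.05


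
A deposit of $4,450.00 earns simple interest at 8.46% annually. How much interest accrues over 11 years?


Formula: I = P * r * t
Substituting: I = $4,450.00 * 0.0846 * 11
Step: I = $4,450.00 * 0.9306
I = $4,141.17

$4,141.17


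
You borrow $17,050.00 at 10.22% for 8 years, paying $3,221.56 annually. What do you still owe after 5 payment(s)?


Formula: Balance = PV*(1+r)^k - PMT*((1+r)^k - 1)/r
Growth: (1 + 0.1022)^5 = 1.62668
Accumulated factor: ((1+r)^k - 1)/r = 6.131895
Balance = $17,050.00 * 1.62668 - $3,221.56 * 6.131895
Balance = $7,980.62

$7,980.62


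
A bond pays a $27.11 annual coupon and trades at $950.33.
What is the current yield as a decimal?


Formula: Current yield = annual coupon / price
Substituting: CY = $27.11 / $950.33
CY = 0.028527

0.028527


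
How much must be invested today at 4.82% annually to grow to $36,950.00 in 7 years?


Formula: PV = FV / (1 + r)^n
Substituting: PV = $36,950.00 / (1 + 0.0482)^7
Discount factor: (1.0482)^7 = 1.390302
PV = $36,950.00 / 1.390302 = $26,576.96

$26,576.96


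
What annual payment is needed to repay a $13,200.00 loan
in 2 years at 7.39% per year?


Formula: PMT = PV * r / (1 - (1+r)^(-n))
Denominator: 1 - (1 + 0.0739)^(-2) = 0.132894
Numerator: $13,200.00 * 0.0739 = 975.48
PMT = 975.48 / 0.132894 = $7,340.30

$7,340.30


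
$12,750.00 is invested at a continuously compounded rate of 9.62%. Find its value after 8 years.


Formula: FV = P * e^(r*t)
Exponent: r*t = 0.0962 * 8 = 0.7696
e^(0.7696) = 2.158903
FV = $12,750.00 * 2.158903 = $27,526.01

$27,526.01


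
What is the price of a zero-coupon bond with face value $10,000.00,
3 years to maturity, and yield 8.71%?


Formula: Price = FV / (1 + r)^n
Substituting: Price = $10,000.00 / (1 + 0.0871)^3
Discount factor: (1.0871)^3 = 1.28472
Price = $10,000.00 / 1.28472 = $7,783.80

$7,783.80


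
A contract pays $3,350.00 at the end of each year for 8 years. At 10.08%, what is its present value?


Formula: PV = PMT * (1 - (1+r)^(-n)) / r
Discount factor: (1 + 0.1008)^(-8) = 0.463802
Bracket: 1 - 0.463802 = 0.536198
PV = $3,350.00 * 0.536198 / 0.1008 = $17,820.07

$17,820.07


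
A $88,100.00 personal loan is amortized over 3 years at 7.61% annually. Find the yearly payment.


Formula: PMT = PV * r / (1 - (1+r)^(-n))
Denominator: 1 - (1 + 0.0761)^(-3) = 0.197505
Numerator: $88,100.00 * 0.0761 = 6704.41
PMT = 6704.41 / 0.197505 = $33,945.45

$33,945.45


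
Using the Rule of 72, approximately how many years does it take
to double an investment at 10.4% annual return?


Formula: Years ≈ 72 / r
Substituting: Years ≈ 72 / 10.4
Years ≈ 6.9

6.9 years


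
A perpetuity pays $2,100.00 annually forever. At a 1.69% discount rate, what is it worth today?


Formula: PV = C / r
Substituting: PV = $2,100.00 / 0.0169
PV = $124,260.36

$124,260.36


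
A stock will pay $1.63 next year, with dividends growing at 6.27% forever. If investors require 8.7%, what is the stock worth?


Formula: P = D1 / (r - g)
Spread: r - g = 0.087 - 0.0627 = 0.0243
Substituting: P = $1.63 / 0.0243
P = $67.08

$67.08


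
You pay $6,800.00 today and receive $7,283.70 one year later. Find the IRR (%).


Formula: IRR = C1/C0 - 1
Substituting: IRR = $7,283.70 / $6,800.00 - 1
Ratio: 1.071132 - 1 = 0.071132
IRR = 7.1132%

7.1132%


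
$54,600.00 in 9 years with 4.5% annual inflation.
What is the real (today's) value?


Formula: Real value = nominal / (1 + inflation)^years
Price level: (1 + 0.045)^9 = 1.486095
Real value = $54,600.00 / 1.486095 = $36,740.58

$36,740.58


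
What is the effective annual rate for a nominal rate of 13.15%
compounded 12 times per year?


Formula: EAR = (1 + r/m)^m - 1
Period rate: r/m = 0.1315 / 12 = 0.010958
Compounding: (1 + 0.010958)^12 = 1.139722
EAR = 1.139722 - 1 = 0.139722

0.139722


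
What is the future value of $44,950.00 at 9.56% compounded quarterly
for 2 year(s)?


Formula: FV = P * (1 + r/m)^(m*t)
Period rate: r/m = 0.0956 / 4 = 0.0239
Total periods: m*t = 4 * 2 = 8
Growth factor: (1 + 0.0239)^8 = 1.207982
FV = $44,950.00 * 1.207982 = $54,298.78

$54,298.78


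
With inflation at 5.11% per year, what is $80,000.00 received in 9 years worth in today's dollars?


Formula: Real value = nominal / (1 + inflation)^years
Price level: (1 + 0.0511)^9 = 1.566016
Real value = $80,000.00 / 1.566016 = $51,085.03

$51,085.03


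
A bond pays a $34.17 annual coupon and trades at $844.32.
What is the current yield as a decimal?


Formula: Current yield = annual coupon / price
Substituting: CY = $34.17 / $844.32
CY = 0.04047

0.04047


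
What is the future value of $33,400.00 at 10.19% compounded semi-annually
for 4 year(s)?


Formula: FV = P * (1 + r/m)^(m*t)
Period rate: r/m = 0.1019 / 2 = 0.05095
Total periods: m*t = 2 * 4 = 8
Growth factor: (1 + 0.05095)^8 = 1.488183
FV = $33,400.00 * 1.488183 = $49,705.32

$49,705.32


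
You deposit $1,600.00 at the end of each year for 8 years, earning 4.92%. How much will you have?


Formula: FV = PMT * ((1+r)^n - 1) / r
Growth factor: (1 + 0.0492)^8 = 1.468474
Numerator: 1.468474 - 1 = 0.468474
FV = $1,600.00 * 0.468474 / 0.0492 = $15,234.93

$15,234.93


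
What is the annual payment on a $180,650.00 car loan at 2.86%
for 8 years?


Formula: PMT = PV * r / (1 - (1+r)^(-n))
Denominator: 1 - (1 + 0.0286)^(-8) = 0.201954
Numerator: $180,650.00 * 0.0286 = 5166.59
PMT = 5166.59 / 0.201954 = $25,582.98

$25,582.98


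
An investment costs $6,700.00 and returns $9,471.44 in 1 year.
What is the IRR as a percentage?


Formula: IRR = C1/C0 - 1
Substituting: IRR = $9,471.44 / $6,700.00 - 1
Ratio: 1.413648 - 1 = 0.413648
IRR = 41.3648%

41.3648%


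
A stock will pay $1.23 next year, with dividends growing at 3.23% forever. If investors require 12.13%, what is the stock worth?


Formula: P = D1 / (r - g)
Spread: r - g = 0.1213 - 0.0323 = 0.089
Substituting: P = $1.23 / 0.089
P = $13.82

$13.82


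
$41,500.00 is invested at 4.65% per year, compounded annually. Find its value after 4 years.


Formula: FV = P * (1 + r)^n
Substituting: FV = $41,500.00 * (1 + 0.0465)^4
Growth factor: (1.0465)^4 = 1.19938
FV = $41,500.00 * 1.19938 = $49,774.28

$49,774.28


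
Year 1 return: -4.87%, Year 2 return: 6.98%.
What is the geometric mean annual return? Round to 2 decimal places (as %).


Formula: Geometric mean = ((1+r1)*(1+r2))^(1/2) - 1
Product: (1 + -0.0487) * (1 + 0.0698) = 0.9513 * 1.0698 = 1.017701
Square root: 1.017701^0.5 = 1.008812
Geometric mean = 1.008812 - 1 = 0.008812
As percentage: 0.88%

0.88%


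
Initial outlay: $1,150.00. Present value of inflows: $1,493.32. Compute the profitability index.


Formula: PI = PV(cash flows) / initial investment
Substituting: PI = $1,493.32 / $1,150.00
PI = 1.2985

1.2985


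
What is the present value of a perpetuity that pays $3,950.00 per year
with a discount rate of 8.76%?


Formula: PV = C / r
Substituting: PV = $3,950.00 / 0.0876
PV = $45,091.32

$45,091.32


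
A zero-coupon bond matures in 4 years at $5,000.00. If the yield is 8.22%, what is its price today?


Formula: Price = FV / (1 + r)^n
Substituting: Price = $5,000.00 / (1 + 0.0822)^4
Discount factor: (1.0822)^4 = 1.371608
Price = $5,000.00 / 1.371608 = $3,645.36

$3,645.36


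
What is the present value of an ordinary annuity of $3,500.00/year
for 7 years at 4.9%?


Formula: PV = PMT * (1 - (1+r)^(-n)) / r
Discount factor: (1 + 0.049)^(-7) = 0.715437
Bracket: 1 - 0.715437 = 0.284563
PV = $3,500.00 * 0.284563 / 0.049 = $20,325.91

$20,325.91


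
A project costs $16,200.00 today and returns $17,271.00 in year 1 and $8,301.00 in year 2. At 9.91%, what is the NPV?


Formula: NPV = C0 + C1/(1+r) + C2/(1+r)^2
Discount C1: $17,271.00 / (1 + 0.0991) = $15,713.77
Discount C2: $8,301.00 / (1 + 0.0991)^2 = $6,871.57
NPV = -$16,200.00 + $15,713.77 + $6,871.57 = $6,385.34

$6,385.34


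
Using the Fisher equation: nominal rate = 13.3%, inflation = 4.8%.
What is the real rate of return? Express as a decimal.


Formula: (1 + r_real) = (1 + r_nom) / (1 + inflation)
Substituting: (1 + r_real) = 1.133 / 1.048
(1 + r_real) = 1.081107
r_real = 1.081107 - 1 = 0.081107

0.081107


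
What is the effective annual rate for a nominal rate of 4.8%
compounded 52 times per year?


Formula: EAR = (1 + r/m)^m - 1
Period rate: r/m = 0.048 / 52 = 0.000923
Compounding: (1 + 0.000923)^52 = 1.049147
EAR = 1.049147 - 1 = 0.049147

0.049147


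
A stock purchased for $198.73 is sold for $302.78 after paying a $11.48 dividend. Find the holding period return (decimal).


Formula: HPR = (P1 - P0 + D) / P0
Gain: $302.78 - $198.73 + $11.48 = $115.53
HPR = $115.53 / $198.73 = 0.5813

0.5813


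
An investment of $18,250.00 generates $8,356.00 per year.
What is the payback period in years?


Formula: Payback = investment / annual cash flow
Substituting: Payback = $18,250.00 / $8,356.00
Payback = 2.1841 years

2.1841 years


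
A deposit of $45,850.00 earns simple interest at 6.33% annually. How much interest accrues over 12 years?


Formula: I = P * r * t
Substituting: I = $45,850.00 * 0.0633 * 12
Step: I = $45,850.00 * 0.7596
I = $34,827.66

$34,827.66


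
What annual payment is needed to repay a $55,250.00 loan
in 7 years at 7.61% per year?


Formula: PMT = PV * r / (1 - (1+r)^(-n))
Denominator: 1 - (1 + 0.0761)^(-7) = 0.401545
Numerator: $55,250.00 * 0.0761 = 4204.525
PMT = 4204.525 / 0.401545 = $10,470.87

$10,470.87


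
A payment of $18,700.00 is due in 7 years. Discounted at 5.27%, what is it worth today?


Formula: PV = FV / (1 + r)^n
Substituting: PV = $18,700.00 / (1 + 0.0527)^7
Discount factor: (1.0527)^7 = 1.432624
PV = $18,700.00 / 1.432624 = $13,052.97

$13,052.97


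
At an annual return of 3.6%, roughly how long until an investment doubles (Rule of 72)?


Formula: Years ≈ 72 / r
Substituting: Years ≈ 72 / 3.6
Years ≈ 20.0

20.0 years


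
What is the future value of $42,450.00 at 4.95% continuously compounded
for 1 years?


Formula: FV = P * e^(r*t)
Exponent: r*t = 0.0495 * 1 = 0.0495
e^(0.0495) = 1.050746
FV = $42,450.00 * 1.050746 = $44,604.15

$44,604.15


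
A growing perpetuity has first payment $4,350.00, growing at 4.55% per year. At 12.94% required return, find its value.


Formula: PV = C / (r - g)
Spread: r - g = 0.1294 - 0.0455 = 0.0839
Substituting: PV = $4,350.00 / 0.0839
PV = $51,847.44

$51,847.44


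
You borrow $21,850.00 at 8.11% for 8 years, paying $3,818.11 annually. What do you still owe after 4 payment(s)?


Formula: Balance = PV*(1+r)^k - PMT*((1+r)^k - 1)/r
Growth: (1 + 0.0811)^4 = 1.36604
Accumulated factor: ((1+r)^k - 1)/r = 4.513442
Balance = $21,850.00 * 1.36604 - $3,818.11 * 4.513442
Balance = $12,615.16

$12,615.16


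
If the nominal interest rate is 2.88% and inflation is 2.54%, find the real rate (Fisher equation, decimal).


Formula: (1 + r_real) = (1 + r_nom) / (1 + inflation)
Substituting: (1 + r_real) = 1.0288 / 1.0254
(1 + r_real) = 1.003316
r_real = 1.003316 - 1 = 0.003316

0.003316


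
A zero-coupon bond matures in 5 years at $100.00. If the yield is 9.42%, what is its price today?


Formula: Price = FV / (1 + r)^n
Substituting: Price = $100.00 / (1 + 0.0942)^5
Discount factor: (1.0942)^5 = 1.568496
Price = $100.00 / 1.568496 = $63.76

$63.76


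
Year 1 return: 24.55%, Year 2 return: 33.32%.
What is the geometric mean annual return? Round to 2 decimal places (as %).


Formula: Geometric mean = ((1+r1)*(1+r2))^(1/2) - 1
Product: (1 + 0.2455) * (1 + 0.3332) = 1.2455 * 1.3332 = 1.660501
Square root: 1.660501^0.5 = 1.288604
Geometric mean = 1.288604 - 1 = 0.288604
As percentage: 28.86%

28.86%


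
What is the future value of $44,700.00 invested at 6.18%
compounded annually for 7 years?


Formula: FV = P * (1 + r)^n
Substituting: FV = $44,700.00 * (1 + 0.0618)^7
Growth factor: (1.0618)^7 = 1.521595
FV = $44,700.00 * 1.521595 = $68,015.29

$68,015.29


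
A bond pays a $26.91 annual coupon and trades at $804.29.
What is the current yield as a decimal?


Formula: Current yield = annual coupon / price
Substituting: CY = $26.91 / $804.29
CY = 0.033458

0.033458


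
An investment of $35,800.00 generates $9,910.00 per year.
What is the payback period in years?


Formula: Payback = investment / annual cash flow
Substituting: Payback = $35,800.00 / $9,910.00
Payback = 3.6125 years

3.6125 years


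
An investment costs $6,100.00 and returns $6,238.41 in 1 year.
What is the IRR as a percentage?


Formula: IRR = C1/C0 - 1
Substituting: IRR = $6,238.41 / $6,100.00 - 1
Ratio: 1.02269 - 1 = 0.02269
IRR = 2.269%

2.269%


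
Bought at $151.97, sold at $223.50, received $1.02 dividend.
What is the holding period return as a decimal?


Formula: HPR = (P1 - P0 + D) / P0
Gain: $223.50 - $151.97 + $1.02 = $72.55
HPR = $72.55 / $151.97 = 0.4774

0.4774


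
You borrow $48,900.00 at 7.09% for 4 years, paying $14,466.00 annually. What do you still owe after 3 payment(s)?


Formula: Balance = PV*(1+r)^k - PMT*((1+r)^k - 1)/r
Growth: (1 + 0.0709)^3 = 1.228137
Accumulated factor: ((1+r)^k - 1)/r = 3.217727
Balance = $48,900.00 * 1.228137 - $14,466.00 * 3.217727
Balance = $13,508.25

$13,508.25


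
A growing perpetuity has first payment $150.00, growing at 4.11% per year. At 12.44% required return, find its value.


Formula: PV = C / (r - g)
Spread: r - g = 0.1244 - 0.0411 = 0.0833
Substituting: PV = $150.00 / 0.0833
PV = $1,800.72

$1,800.72


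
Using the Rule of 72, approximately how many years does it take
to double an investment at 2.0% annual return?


Formula: Years ≈ 72 / r
Substituting: Years ≈ 72 / 2.0
Years ≈ 36.0

36.0 years


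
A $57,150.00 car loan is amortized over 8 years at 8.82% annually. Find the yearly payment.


Formula: PMT = PV * r / (1 - (1+r)^(-n))
Denominator: 1 - (1 + 0.0882)^(-8) = 0.491454
Numerator: $57,150.00 * 0.0882 = 5040.63
PMT = 5040.63 / 0.491454 = $10,256.56

$10,256.56


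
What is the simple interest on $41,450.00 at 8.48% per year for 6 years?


Formula: I = P * r * t
Substituting: I = $41,450.00 * 0.0848 * 6
Step: I = $41,450.00 * 0.5088
I = $21,089.76

$21,089.76


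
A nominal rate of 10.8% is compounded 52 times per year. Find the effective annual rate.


Formula: EAR = (1 + r/m)^m - 1
Period rate: r/m = 0.108 / 52 = 0.002077
Compounding: (1 + 0.002077)^52 = 1.113923
EAR = 1.113923 - 1 = 0.113923

0.113923


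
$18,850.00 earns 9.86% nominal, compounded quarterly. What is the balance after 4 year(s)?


Formula: FV = P * (1 + r/m)^(m*t)
Period rate: r/m = 0.0986 / 4 = 0.02465
Total periods: m*t = 4 * 4 = 16
Growth factor: (1 + 0.02465)^16 = 1.476416
FV = $18,850.00 * 1.476416 = $27,830.44

$27,830.44


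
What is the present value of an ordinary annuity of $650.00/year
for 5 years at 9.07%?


Formula: PV = PMT * (1 - (1+r)^(-n)) / r
Discount factor: (1 + 0.0907)^(-5) = 0.647848
Bracket: 1 - 0.647848 = 0.352152
PV = $650.00 * 0.352152 / 0.0907 = $2,523.69

$2,523.69


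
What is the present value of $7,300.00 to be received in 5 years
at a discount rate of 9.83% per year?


Formula: PV = FV / (1 + r)^n
Substituting: PV = $7,300.00 / (1 + 0.0983)^5
Discount factor: (1.0983)^5 = 1.598104
PV = $7,300.00 / 1.598104 = $4,567.91

$4,567.91


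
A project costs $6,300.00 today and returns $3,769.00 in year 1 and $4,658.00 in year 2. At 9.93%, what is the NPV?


Formula: NPV = C0 + C1/(1+r) + C2/(1+r)^2
Discount C1: $3,769.00 / (1 + 0.0993) = $3,428.55
Discount C2: $4,658.00 / (1 + 0.0993)^2 = $3,854.49
NPV = -$6,300.00 + $3,428.55 + $3,854.49 = $983.04

$983.04


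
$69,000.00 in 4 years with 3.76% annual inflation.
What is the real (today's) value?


Formula: Real value = nominal / (1 + inflation)^years
Price level: (1 + 0.0376)^4 = 1.159097
Real value = $69,000.00 / 1.159097 = $59,529.09

$59,529.09


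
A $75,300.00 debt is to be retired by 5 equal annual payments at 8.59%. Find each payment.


Formula: PMT = PV * r / (1 - (1+r)^(-n))
Denominator: 1 - (1 + 0.0859)^(-5) = 0.337706
Numerator: $75,300.00 * 0.0859 = 6468.27
PMT = 6468.27 / 0.337706 = $19,153.55

$19,153.55


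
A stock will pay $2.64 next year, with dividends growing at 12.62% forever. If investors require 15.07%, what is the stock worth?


Formula: P = D1 / (r - g)
Spread: r - g = 0.1507 - 0.1262 = 0.0245
Substituting: P = $2.64 / 0.0245
P = $107.76

$107.76


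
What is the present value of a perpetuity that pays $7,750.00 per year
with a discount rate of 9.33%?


Formula: PV = C / r
Substituting: PV = $7,750.00 / 0.0933
PV = $83,065.38

$83,065.38


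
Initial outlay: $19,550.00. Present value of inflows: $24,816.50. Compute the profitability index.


Formula: PI = PV(cash flows) / initial investment
Substituting: PI = $24,816.50 / $19,550.00
PI = 1.2694

1.2694


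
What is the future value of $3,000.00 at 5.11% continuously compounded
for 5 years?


Formula: FV = P * e^(r*t)
Exponent: r*t = 0.0511 * 5 = 0.2555
e^(0.2555) = 1.291107
FV = $3,000.00 * 1.291107 = $3,873.32

$3,873.32


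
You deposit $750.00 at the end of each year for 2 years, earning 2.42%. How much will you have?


Formula: FV = PMT * ((1+r)^n - 1) / r
Growth factor: (1 + 0.0242)^2 = 1.048986
Numerator: 1.048986 - 1 = 0.048986
FV = $750.00 * 0.048986 / 0.0242 = $1,518.15

$1,518.15


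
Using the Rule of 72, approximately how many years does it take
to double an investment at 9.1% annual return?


Formula: Years ≈ 72 / r
Substituting: Years ≈ 72 / 9.1
Years ≈ 7.9

7.9 years


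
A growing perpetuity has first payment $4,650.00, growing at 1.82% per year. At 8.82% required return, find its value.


Formula: PV = C / (r - g)
Spread: r - g = 0.0882 - 0.0182 = 0.07
Substituting: PV = $4,650.00 / 0.07
PV = $66,428.57

$66,428.57


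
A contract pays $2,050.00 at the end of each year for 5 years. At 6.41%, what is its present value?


Formula: PV = PMT * (1 - (1+r)^(-n)) / r
Discount factor: (1 + 0.0641)^(-5) = 0.732973
Bracket: 1 - 0.732973 = 0.267027
PV = $2,050.00 * 0.267027 / 0.0641 = $8,539.88

$8,539.88


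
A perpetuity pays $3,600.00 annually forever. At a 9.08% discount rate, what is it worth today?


Formula: PV = C / r
Substituting: PV = $3,600.00 / 0.0908
PV = $39,647.58

$39,647.58


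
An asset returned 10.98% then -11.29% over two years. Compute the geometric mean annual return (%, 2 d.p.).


Formula: Geometric mean = ((1+r1)*(1+r2))^(1/2) - 1
Product: (1 + 0.1098) * (1 + -0.1129) = 1.1098 * 0.8871 = 0.984504
Square root: 0.984504^0.5 = 0.992222
Geometric mean = 0.992222 - 1 = -0.007778
As percentage: -0.78%

-0.78%


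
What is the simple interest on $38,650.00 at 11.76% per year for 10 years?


Formula: I = P * r * t
Substituting: I = $38,650.00 * 0.1176 * 10
Step: I = $38,650.00 * 1.176
I = $45,452.40

$45,452.40


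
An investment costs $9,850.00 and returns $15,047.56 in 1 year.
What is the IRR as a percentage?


Formula: IRR = C1/C0 - 1
Substituting: IRR = $15,047.56 / $9,850.00 - 1
Ratio: 1.527671 - 1 = 0.527671
IRR = 52.7671%

52.7671%


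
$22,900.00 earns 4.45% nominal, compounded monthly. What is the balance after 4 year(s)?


Formula: FV = P * (1 + r/m)^(m*t)
Period rate: r/m = 0.0445 / 12 = 0.003708
Total periods: m*t = 12 * 4 = 48
Growth factor: (1 + 0.003708)^48 = 1.194432
FV = $22,900.00 * 1.194432 = $27,352.49

$27,352.49


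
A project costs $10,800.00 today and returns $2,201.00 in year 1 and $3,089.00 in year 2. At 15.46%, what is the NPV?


Formula: NPV = C0 + C1/(1+r) + C2/(1+r)^2
Discount C1: $2,201.00 / (1 + 0.1546) = $1,906.29
Discount C2: $3,089.00 / (1 + 0.1546)^2 = $2,317.15
NPV = -$10,800.00 + $1,906.29 + $2,317.15 = -$6,576.56

-$6,576.56


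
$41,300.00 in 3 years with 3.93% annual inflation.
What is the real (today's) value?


Formula: Real value = nominal / (1 + inflation)^years
Price level: (1 + 0.0393)^3 = 1.122594
Real value = $41,300.00 / 1.122594 = $36,789.79

$36,789.79


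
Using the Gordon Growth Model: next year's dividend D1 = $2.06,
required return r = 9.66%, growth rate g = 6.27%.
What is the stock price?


Formula: P = D1 / (r - g)
Spread: r - g = 0.0966 - 0.0627 = 0.0339
Substituting: P = $2.06 / 0.0339
P = $60.77

$60.77


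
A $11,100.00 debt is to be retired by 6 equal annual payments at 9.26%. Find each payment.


Formula: PMT = PV * r / (1 - (1+r)^(-n))
Denominator: 1 - (1 + 0.0926)^(-6) = 0.412196
Numerator: $11,100.00 * 0.0926 = 1027.86
PMT = 1027.86 / 0.412196 = $2,493.62

$2,493.62


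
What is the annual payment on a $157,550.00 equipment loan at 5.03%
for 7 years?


Formula: PMT = PV * r / (1 - (1+r)^(-n))
Denominator: 1 - (1 + 0.0503)^(-7) = 0.290738
Numerator: $157,550.00 * 0.0503 = 7924.765
PMT = 7924.765 / 0.290738 = $27,257.37

$27,257.37


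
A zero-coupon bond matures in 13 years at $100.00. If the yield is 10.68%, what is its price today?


Formula: Price = FV / (1 + r)^n
Substituting: Price = $100.00 / (1 + 0.1068)^13
Discount factor: (1.1068)^13 = 3.740236
Price = $100.00 / 3.740236 = $26.74

$26.74


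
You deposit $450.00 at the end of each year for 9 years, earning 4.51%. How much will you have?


Formula: FV = PMT * ((1+r)^n - 1) / r
Growth factor: (1 + 0.0451)^9 = 1.487376
Numerator: 1.487376 - 1 = 0.487376
FV = $450.00 * 0.487376 / 0.0451 = $4,862.95

$4,862.95


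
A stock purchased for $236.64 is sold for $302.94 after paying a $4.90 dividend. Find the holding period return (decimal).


Formula: HPR = (P1 - P0 + D) / P0
Gain: $302.94 - $236.64 + $4.90 = $71.20
HPR = $71.20 / $236.64 = 0.3009

0.3009


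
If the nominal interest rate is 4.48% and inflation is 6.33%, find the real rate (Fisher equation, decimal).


Formula: (1 + r_real) = (1 + r_nom) / (1 + inflation)
Substituting: (1 + r_real) = 1.0448 / 1.0633
(1 + r_real) = 0.982601
r_real = 0.982601 - 1 = -0.017399

-0.017399


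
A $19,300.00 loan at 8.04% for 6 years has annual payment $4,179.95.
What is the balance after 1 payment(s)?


Formula: Balance = PV*(1+r)^k - PMT*((1+r)^k - 1)/r
Growth: (1 + 0.0804)^1 = 1.0804
Accumulated factor: ((1+r)^k - 1)/r = 1.0
Balance = $19,300.00 * 1.0804 - $4,179.95 * 1.0
Balance = $16,671.77

$16,671.77


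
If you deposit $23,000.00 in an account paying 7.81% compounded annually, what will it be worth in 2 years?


Formula: FV = P * (1 + r)^n
Substituting: FV = $23,000.00 * (1 + 0.0781)^2
Growth factor: (1.0781)^2 = 1.1623
FV = $23,000.00 * 1.1623 = $26,732.89

$26,732.89


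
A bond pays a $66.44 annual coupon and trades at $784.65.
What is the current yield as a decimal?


Formula: Current yield = annual coupon / price
Substituting: CY = $66.44 / $784.65
CY = 0.084675

0.084675


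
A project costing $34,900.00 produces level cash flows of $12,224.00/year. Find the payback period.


Formula: Payback = investment / annual cash flow
Substituting: Payback = $34,900.00 / $12,224.00
Payback = 2.855 years

2.855 years


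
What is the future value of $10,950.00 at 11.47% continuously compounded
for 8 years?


Formula: FV = P * e^(r*t)
Exponent: r*t = 0.1147 * 8 = 0.9176
e^(0.9176) = 2.503275
FV = $10,950.00 * 2.503275 = $27,410.86

$27,410.86


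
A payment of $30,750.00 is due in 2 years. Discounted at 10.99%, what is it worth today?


Formula: PV = FV / (1 + r)^n
Substituting: PV = $30,750.00 / (1 + 0.1099)^2
Discount factor: (1.1099)^2 = 1.231878
PV = $30,750.00 / 1.231878 = $24,961.89

$24,961.89


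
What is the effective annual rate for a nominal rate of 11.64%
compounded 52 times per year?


Formula: EAR = (1 + r/m)^m - 1
Period rate: r/m = 0.1164 / 52 = 0.002238
Compounding: (1 + 0.002238)^52 = 1.123299
EAR = 1.123299 - 1 = 0.123299

0.123299


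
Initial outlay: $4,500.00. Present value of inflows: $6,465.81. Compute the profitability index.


Formula: PI = PV(cash flows) / initial investment
Substituting: PI = $6,465.81 / $4,500.00
PI = 1.4368

1.4368


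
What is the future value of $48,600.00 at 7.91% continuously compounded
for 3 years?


Formula: FV = P * e^(r*t)
Exponent: r*t = 0.0791 * 3 = 0.2373
e^(0.2373) = 1.267821
FV = $48,600.00 * 1.267821 = $61,616.12

$61,616.12


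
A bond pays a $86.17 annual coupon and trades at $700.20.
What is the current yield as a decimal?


Formula: Current yield = annual coupon / price
Substituting: CY = $86.17 / $700.20
CY = 0.123065

0.123065


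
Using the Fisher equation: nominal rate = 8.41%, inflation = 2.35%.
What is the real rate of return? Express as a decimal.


Formula: (1 + r_real) = (1 + r_nom) / (1 + inflation)
Substituting: (1 + r_real) = 1.0841 / 1.0235
(1 + r_real) = 1.059209
r_real = 1.059209 - 1 = 0.059209

0.059209


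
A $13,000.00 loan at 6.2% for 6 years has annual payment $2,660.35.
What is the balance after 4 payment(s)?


Formula: Balance = PV*(1+r)^k - PMT*((1+r)^k - 1)/r
Growth: (1 + 0.062)^4 = 1.272032
Accumulated factor: ((1+r)^k - 1)/r = 4.387614
Balance = $13,000.00 * 1.272032 - $2,660.35 * 4.387614
Balance = $4,863.83

$4,863.83


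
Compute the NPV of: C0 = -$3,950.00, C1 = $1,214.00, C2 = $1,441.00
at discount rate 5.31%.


Formula: NPV = C0 + C1/(1+r) + C2/(1+r)^2
Discount C1: $1,214.00 / (1 + 0.0531) = $1,152.79
Discount C2: $1,441.00 / (1 + 0.0531)^2 = $1,299.35
NPV = -$3,950.00 + $1,152.79 + $1,299.35 = -$1,497.87

-$1,497.87


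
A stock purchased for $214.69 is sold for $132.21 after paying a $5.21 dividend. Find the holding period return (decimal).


Formula: HPR = (P1 - P0 + D) / P0
Gain: $132.21 - $214.69 + $5.21 = -$77.27
HPR = -$77.27 / $214.69 = -0.3599

-0.3599


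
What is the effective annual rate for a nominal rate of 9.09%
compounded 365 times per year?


Formula: EAR = (1 + r/m)^m - 1
Period rate: r/m = 0.0909 / 365 = 0.000249
Compounding: (1 + 0.000249)^365 = 1.095147
EAR = 1.095147 - 1 = 0.095147

0.095147


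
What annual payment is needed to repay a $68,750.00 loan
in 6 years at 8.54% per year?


Formula: PMT = PV * r / (1 - (1+r)^(-n))
Denominator: 1 - (1 + 0.0854)^(-6) = 0.388409
Numerator: $68,750.00 * 0.0854 = 5871.25
PMT = 5871.25 / 0.388409 = $15,116.15

$15,116.15


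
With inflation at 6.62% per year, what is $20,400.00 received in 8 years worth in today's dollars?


Formula: Real value = nominal / (1 + inflation)^years
Price level: (1 + 0.0662)^8 = 1.669973
Real value = $20,400.00 / 1.669973 = $12,215.77

$12,215.77


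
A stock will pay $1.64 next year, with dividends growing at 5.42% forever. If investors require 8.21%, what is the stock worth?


Formula: P = D1 / (r - g)
Spread: r - g = 0.0821 - 0.0542 = 0.0279
Substituting: P = $1.64 / 0.0279
P = $58.78

$58.78


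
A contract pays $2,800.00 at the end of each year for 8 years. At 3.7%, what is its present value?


Formula: PV = PMT * (1 - (1+r)^(-n)) / r
Discount factor: (1 + 0.037)^(-8) = 0.747773
Bracket: 1 - 0.747773 = 0.252227
PV = $2,800.00 * 0.252227 / 0.037 = $19,087.43

$19,087.43


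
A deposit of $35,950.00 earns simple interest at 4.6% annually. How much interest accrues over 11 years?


Formula: I = P * r * t
Substituting: I = $35,950.00 * 0.046 * 11
Step: I = $35,950.00 * 0.506
I = $18,190.70

$18,190.70


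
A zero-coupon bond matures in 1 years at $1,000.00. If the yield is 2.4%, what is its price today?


Formula: Price = FV / (1 + r)^n
Substituting: Price = $1,000.00 / (1 + 0.024)^1
Discount factor: (1.024)^1 = 1.024
Price = $1,000.00 / 1.024 = $976.56

$976.56


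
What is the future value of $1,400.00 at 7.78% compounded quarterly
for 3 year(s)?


Formula: FV = P * (1 + r/m)^(m*t)
Period rate: r/m = 0.0778 / 4 = 0.01945
Total periods: m*t = 4 * 3 = 12
Growth factor: (1 + 0.01945)^12 = 1.26006
FV = $1,400.00 * 1.26006 = $1,764.08

$1,764.08


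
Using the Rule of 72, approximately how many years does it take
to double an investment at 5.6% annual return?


Formula: Years ≈ 72 / r
Substituting: Years ≈ 72 / 5.6
Years ≈ 12.9

12.9 years


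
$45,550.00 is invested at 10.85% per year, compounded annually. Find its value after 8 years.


Formula: FV = P * (1 + r)^n
Substituting: FV = $45,550.00 * (1 + 0.1085)^8
Growth factor: (1.1085)^8 = 2.279741
FV = $45,550.00 * 2.279741 = $103,842.22

$103,842.22


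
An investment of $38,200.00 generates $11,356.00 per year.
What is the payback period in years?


Formula: Payback = investment / annual cash flow
Substituting: Payback = $38,200.00 / $11,356.00
Payback = 3.3639 years

3.3639 years


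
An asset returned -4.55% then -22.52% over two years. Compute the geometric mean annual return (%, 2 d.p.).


Formula: Geometric mean = ((1+r1)*(1+r2))^(1/2) - 1
Product: (1 + -0.0455) * (1 + -0.2252) = 0.9545 * 0.7748 = 0.739547
Square root: 0.739547^0.5 = 0.859969
Geometric mean = 0.859969 - 1 = -0.140031
As percentage: -14.00%

-14.00%


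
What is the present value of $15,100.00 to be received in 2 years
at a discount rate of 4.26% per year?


Formula: PV = FV / (1 + r)^n
Substituting: PV = $15,100.00 / (1 + 0.0426)^2
Discount factor: (1.0426)^2 = 1.087015
PV = $15,100.00 / 1.087015 = $13,891.26

$13,891.26


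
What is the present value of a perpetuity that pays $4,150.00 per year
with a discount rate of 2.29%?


Formula: PV = C / r
Substituting: PV = $4,150.00 / 0.0229
PV = $181,222.71

$181,222.71


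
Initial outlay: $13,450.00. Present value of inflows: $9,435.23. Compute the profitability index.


Formula: PI = PV(cash flows) / initial investment
Substituting: PI = $9,435.23 / $13,450.00
PI = 0.7015

0.7015


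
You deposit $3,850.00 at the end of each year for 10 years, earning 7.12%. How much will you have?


Formula: FV = PMT * ((1+r)^n - 1) / r
Growth factor: (1 + 0.0712)^10 = 1.989325
Numerator: 1.989325 - 1 = 0.989325
FV = $3,850.00 * 0.989325 / 0.0712 = $53,495.78

$53,495.78


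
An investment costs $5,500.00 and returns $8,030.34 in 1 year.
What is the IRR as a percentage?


Formula: IRR = C1/C0 - 1
Substituting: IRR = $8,030.34 / $5,500.00 - 1
Ratio: 1.460062 - 1 = 0.460062
IRR = 46.0062%

46.0062%


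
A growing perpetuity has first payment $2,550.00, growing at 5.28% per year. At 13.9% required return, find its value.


Formula: PV = C / (r - g)
Spread: r - g = 0.139 - 0.0528 = 0.0862
Substituting: PV = $2,550.00 / 0.0862
PV = $29,582.37

$29,582.37


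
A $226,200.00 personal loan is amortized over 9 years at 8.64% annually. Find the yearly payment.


Formula: PMT = PV * r / (1 - (1+r)^(-n))
Denominator: 1 - (1 + 0.0864)^(-9) = 0.525657
Numerator: $226,200.00 * 0.0864 = 19543.68
PMT = 19543.68 / 0.525657 = $37,179.51

$37,179.51


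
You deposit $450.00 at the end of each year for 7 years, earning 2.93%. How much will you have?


Formula: FV = PMT * ((1+r)^n - 1) / r
Growth factor: (1 + 0.0293)^7 = 1.224035
Numerator: 1.224035 - 1 = 0.224035
FV = $450.00 * 0.224035 / 0.0293 = $3,440.81

$3,440.81


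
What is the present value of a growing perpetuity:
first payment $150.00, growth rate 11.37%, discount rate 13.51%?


Formula: PV = C / (r - g)
Spread: r - g = 0.1351 - 0.1137 = 0.0214
Substituting: PV = $150.00 / 0.0214
PV = $7,009.35

$7,009.35


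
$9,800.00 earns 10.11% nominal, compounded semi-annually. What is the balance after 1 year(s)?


Formula: FV = P * (1 + r/m)^(m*t)
Period rate: r/m = 0.1011 / 2 = 0.05055
Total periods: m*t = 2 * 1 = 2
Growth factor: (1 + 0.05055)^2 = 1.103655
FV = $9,800.00 * 1.103655 = $10,815.82

$10,815.82


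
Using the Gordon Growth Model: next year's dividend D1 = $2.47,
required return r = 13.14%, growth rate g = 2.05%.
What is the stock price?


Formula: P = D1 / (r - g)
Spread: r - g = 0.1314 - 0.0205 = 0.1109
Substituting: P = $2.47 / 0.1109
P = $22.27

$22.27


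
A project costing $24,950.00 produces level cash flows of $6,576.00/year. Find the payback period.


Formula: Payback = investment / annual cash flow
Substituting: Payback = $24,950.00 / $6,576.00
Payback = 3.7941 years

3.7941 years


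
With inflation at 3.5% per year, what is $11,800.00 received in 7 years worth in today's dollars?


Formula: Real value = nominal / (1 + inflation)^years
Price level: (1 + 0.035)^7 = 1.272279
Real value = $11,800.00 / 1.272279 = $9,274.69

$9,274.69


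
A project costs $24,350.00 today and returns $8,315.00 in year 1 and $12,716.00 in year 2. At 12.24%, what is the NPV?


Formula: NPV = C0 + C1/(1+r) + C2/(1+r)^2
Discount C1: $8,315.00 / (1 + 0.1224) = $7,408.23
Discount C2: $12,716.00 / (1 + 0.1224)^2 = $10,093.81
NPV = -$24,350.00 + $7,408.23 + $10,093.81 = -$6,847.96

-$6,847.96


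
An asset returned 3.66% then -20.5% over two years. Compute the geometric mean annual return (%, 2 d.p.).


Formula: Geometric mean = ((1+r1)*(1+r2))^(1/2) - 1
Product: (1 + 0.0366) * (1 + -0.205) = 1.0366 * 0.795 = 0.824097
Square root: 0.824097^0.5 = 0.907798
Geometric mean = 0.907798 - 1 = -0.092202
As percentage: -9.22%

-9.22%


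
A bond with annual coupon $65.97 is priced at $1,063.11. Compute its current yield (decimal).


Formula: Current yield = annual coupon / price
Substituting: CY = $65.97 / $1,063.11
CY = 0.062054

0.062054


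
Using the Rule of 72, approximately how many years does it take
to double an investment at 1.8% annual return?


Formula: Years ≈ 72 / r
Substituting: Years ≈ 72 / 1.8
Years ≈ 40.0

40.0 years


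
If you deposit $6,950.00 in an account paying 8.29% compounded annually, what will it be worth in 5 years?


Formula: FV = P * (1 + r)^n
Substituting: FV = $6,950.00 * (1 + 0.0829)^5
Growth factor: (1.0829)^5 = 1.489161
FV = $6,950.00 * 1.489161 = $10,349.67

$10,349.67


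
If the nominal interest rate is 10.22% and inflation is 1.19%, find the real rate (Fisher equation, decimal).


Formula: (1 + r_real) = (1 + r_nom) / (1 + inflation)
Substituting: (1 + r_real) = 1.1022 / 1.0119
(1 + r_real) = 1.089238
r_real = 1.089238 - 1 = 0.089238

0.089238


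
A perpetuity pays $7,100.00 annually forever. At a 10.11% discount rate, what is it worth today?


Formula: PV = C / r
Substituting: PV = $7,100.00 / 0.1011
PV = $70,227.50

$70,227.50


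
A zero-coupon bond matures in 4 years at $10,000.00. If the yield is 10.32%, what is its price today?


Formula: Price = FV / (1 + r)^n
Substituting: Price = $10,000.00 / (1 + 0.1032)^4
Discount factor: (1.1032)^4 = 1.481211
Price = $10,000.00 / 1.481211 = $6,751.23

$6,751.23


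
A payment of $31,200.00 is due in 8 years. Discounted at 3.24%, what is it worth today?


Formula: PV = FV / (1 + r)^n
Substituting: PV = $31,200.00 / (1 + 0.0324)^8
Discount factor: (1.0324)^8 = 1.290577
PV = $31,200.00 / 1.290577 = $24,175.23

$24,175.23


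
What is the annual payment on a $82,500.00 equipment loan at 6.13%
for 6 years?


Formula: PMT = PV * r / (1 - (1+r)^(-n))
Denominator: 1 - (1 + 0.0613)^(-6) = 0.300205
Numerator: $82,500.00 * 0.0613 = 5057.25
PMT = 5057.25 / 0.300205 = $16,846.00

$16,846.00


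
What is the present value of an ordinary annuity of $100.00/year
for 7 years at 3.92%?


Formula: PV = PMT * (1 - (1+r)^(-n)) / r
Discount factor: (1 + 0.0392)^(-7) = 0.764022
Bracket: 1 - 0.764022 = 0.235978
PV = $100.00 * 0.235978 / 0.0392 = $601.98

$601.98


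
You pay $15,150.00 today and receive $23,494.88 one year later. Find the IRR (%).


Formula: IRR = C1/C0 - 1
Substituting: IRR = $23,494.88 / $15,150.00 - 1
Ratio: 1.550817 - 1 = 0.550817
IRR = 55.0817%

55.0817%


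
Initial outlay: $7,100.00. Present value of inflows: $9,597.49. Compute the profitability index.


Formula: PI = PV(cash flows) / initial investment
Substituting: PI = $9,597.49 / $7,100.00
PI = 1.3518

1.3518


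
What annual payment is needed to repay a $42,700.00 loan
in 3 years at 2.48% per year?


Formula: PMT = PV * r / (1 - (1+r)^(-n))
Denominator: 1 - (1 + 0.0248)^(-3) = 0.070857
Numerator: $42,700.00 * 0.0248 = 1058.96
PMT = 1058.96 / 0.070857 = $14,945.07

$14,945.07


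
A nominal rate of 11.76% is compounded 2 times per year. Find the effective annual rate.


Formula: EAR = (1 + r/m)^m - 1
Period rate: r/m = 0.1176 / 2 = 0.0588
Compounding: (1 + 0.0588)^2 = 1.121057
EAR = 1.121057 - 1 = 0.121057

0.121057


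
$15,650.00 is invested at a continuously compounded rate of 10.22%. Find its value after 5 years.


Formula: FV = P * e^(r*t)
Exponent: r*t = 0.1022 * 5 = 0.511
e^(0.511) = 1.666957
FV = $15,650.00 * 1.666957 = $26,087.88

$26,087.88


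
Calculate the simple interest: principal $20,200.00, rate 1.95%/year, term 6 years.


Formula: I = P * r * t
Substituting: I = $20,200.00 * 0.0195 * 6
Step: I = $20,200.00 * 0.117
I = $2,363.40

$2,363.40


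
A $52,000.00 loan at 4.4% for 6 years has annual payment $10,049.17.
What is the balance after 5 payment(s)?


Formula: Balance = PV*(1+r)^k - PMT*((1+r)^k - 1)/r
Growth: (1 + 0.044)^5 = 1.240231
Accumulated factor: ((1+r)^k - 1)/r = 5.45979
Balance = $52,000.00 * 1.240231 - $10,049.17 * 5.45979
Balance = $9,625.64

$9,625.64


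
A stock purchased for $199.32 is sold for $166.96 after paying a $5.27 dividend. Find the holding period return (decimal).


Formula: HPR = (P1 - P0 + D) / P0
Gain: $166.96 - $199.32 + $5.27 = -$27.09
HPR = -$27.09 / $199.32 = -0.1359

-0.1359


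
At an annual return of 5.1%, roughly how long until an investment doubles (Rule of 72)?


Formula: Years ≈ 72 / r
Substituting: Years ≈ 72 / 5.1
Years ≈ 14.1

14.1 years


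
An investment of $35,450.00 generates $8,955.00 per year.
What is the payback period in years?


Formula: Payback = investment / annual cash flow
Substituting: Payback = $35,450.00 / $8,955.00
Payback = 3.9587 years

3.9587 years


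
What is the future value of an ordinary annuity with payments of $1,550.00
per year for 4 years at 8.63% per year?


Formula: FV = PMT * ((1+r)^n - 1) / r
Growth factor: (1 + 0.0863)^4 = 1.392513
Numerator: 1.392513 - 1 = 0.392513
FV = $1,550.00 * 0.392513 / 0.0863 = $7,049.76

$7,049.76


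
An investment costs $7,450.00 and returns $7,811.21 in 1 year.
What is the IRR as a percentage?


Formula: IRR = C1/C0 - 1
Substituting: IRR = $7,811.21 / $7,450.00 - 1
Ratio: 1.048485 - 1 = 0.048485
IRR = 4.8485%

4.8485%
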